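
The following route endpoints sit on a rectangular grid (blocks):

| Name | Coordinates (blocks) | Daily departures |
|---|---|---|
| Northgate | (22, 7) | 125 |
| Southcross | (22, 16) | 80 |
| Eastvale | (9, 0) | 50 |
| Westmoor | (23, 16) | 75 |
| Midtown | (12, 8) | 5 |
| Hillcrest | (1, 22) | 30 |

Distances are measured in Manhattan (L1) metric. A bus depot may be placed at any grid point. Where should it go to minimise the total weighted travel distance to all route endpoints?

Manhattan distance separates: Σwᵢ(|x−xᵢ|+|y−yᵢ|) = Σwᵢ|x−xᵢ| + Σwᵢ|y−yᵢ|, so x and y are optimised independently as 1-D weighted medians.
Total weight W = 365; half = 182.5.
x-coordinate, sorted with cumulative weight:
  x=1 (Hillcrest, w=30) cum 30
  x=9 (Eastvale, w=50) cum 80
  x=12 (Midtown, w=5) cum 85
  x=22 (Northgate, w=125) cum 210  ← median
  x=22 (Southcross, w=80) cum 290
  x=23 (Westmoor, w=75) cum 365
⇒ x* = 22
y-coordinate, sorted with cumulative weight:
  y=0 (Eastvale, w=50) cum 50
  y=7 (Northgate, w=125) cum 175
  y=8 (Midtown, w=5) cum 180
  y=16 (Southcross, w=80) cum 260  ← median
  y=16 (Westmoor, w=75) cum 335
  y=22 (Hillcrest, w=30) cum 365
⇒ y* = 16

(22, 16)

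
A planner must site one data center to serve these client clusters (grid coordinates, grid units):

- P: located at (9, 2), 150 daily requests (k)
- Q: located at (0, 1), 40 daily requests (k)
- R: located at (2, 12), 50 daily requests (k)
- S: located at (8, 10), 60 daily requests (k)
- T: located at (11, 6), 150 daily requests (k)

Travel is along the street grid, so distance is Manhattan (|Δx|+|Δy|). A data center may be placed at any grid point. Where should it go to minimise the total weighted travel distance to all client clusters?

(9, 6)

Manhattan distance separates: Σwᵢ(|x−xᵢ|+|y−yᵢ|) = Σwᵢ|x−xᵢ| + Σwᵢ|y−yᵢ|, so x and y are optimised independently as 1-D weighted medians.
Total weight W = 450; half = 225.
x-coordinate, sorted with cumulative weight:
  x=0 (Q, w=40) cum 40
  x=2 (R, w=50) cum 90
  x=8 (S, w=60) cum 150
  x=9 (P, w=150) cum 300  ← median
  x=11 (T, w=150) cum 450
⇒ x* = 9
y-coordinate, sorted with cumulative weight:
  y=1 (Q, w=40) cum 40
  y=2 (P, w=150) cum 190
  y=6 (T, w=150) cum 340  ← median
  y=10 (S, w=60) cum 400
  y=12 (R, w=50) cum 450
⇒ y* = 6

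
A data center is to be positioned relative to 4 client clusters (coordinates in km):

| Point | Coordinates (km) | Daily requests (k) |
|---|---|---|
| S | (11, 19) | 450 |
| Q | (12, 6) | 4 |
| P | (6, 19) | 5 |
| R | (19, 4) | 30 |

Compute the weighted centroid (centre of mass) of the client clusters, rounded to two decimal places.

(11.45, 17.97)

The minimiser of Σwᵢ‖p−pᵢ‖² is the weighted centroid p* = (Σwᵢpᵢ)/(Σwᵢ).
Σwᵢ = 489.
Σwᵢxᵢ = 450·11 + 4·12 + 5·6 + 30·19 = 5598.
Σwᵢyᵢ = 450·19 + 4·6 + 5·19 + 30·4 = 8789.
x* = 5598/489 = 11.45, y* = 8789/489 = 17.97.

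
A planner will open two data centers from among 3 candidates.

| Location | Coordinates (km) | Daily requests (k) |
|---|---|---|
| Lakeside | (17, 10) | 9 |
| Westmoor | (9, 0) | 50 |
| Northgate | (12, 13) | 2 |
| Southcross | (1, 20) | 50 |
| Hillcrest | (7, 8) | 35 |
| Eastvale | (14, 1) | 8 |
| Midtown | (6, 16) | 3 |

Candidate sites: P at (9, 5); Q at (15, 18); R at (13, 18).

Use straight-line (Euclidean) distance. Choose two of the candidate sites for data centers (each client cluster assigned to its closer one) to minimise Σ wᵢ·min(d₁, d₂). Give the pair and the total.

{P, R}, total 1148.2

Evaluate every pair (each demand assigned to the nearer of the two):
  {P, R}: total = 1148.2
  {P, Q}: total = 1248.1
  {Q, R}: total = 2180.9
Best pair: {P, R} with total 1148.2.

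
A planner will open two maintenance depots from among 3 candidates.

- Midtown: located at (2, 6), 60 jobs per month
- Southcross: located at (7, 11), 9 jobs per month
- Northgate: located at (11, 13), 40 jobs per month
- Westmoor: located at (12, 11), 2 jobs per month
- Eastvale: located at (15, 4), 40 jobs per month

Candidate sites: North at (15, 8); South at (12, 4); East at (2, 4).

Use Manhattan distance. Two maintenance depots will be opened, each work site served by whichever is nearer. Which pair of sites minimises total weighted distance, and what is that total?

{North, East}, total 751

Evaluate every pair (each demand assigned to the nearer of the two):
  {North, East}: total = 751
  {South, East}: total = 762
  {North, South}: total = 1311
Best pair: {North, East} with total 751.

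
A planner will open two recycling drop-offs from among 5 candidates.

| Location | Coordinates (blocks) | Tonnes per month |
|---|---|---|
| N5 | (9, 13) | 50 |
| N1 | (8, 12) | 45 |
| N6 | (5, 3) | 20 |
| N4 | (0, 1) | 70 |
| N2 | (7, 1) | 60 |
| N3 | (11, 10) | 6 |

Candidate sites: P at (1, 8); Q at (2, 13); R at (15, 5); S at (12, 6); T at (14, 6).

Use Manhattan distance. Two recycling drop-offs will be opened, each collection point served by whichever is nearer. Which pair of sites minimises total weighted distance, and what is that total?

Evaluate every pair (each demand assigned to the nearer of the two):
  {P, Q}: total = 2257
  {P, S}: total = 2320
  {Q, S}: total = 2475
  {P, T}: total = 2597
  {Q, T}: total = 2647
  {P, R}: total = 2659
  {Q, R}: total = 2659
  {R, S}: total = 2970
  {S, T}: total = 2970
  {R, T}: total = 3472
Best pair: {P, Q} with total 2257.

{P, Q}, total 2257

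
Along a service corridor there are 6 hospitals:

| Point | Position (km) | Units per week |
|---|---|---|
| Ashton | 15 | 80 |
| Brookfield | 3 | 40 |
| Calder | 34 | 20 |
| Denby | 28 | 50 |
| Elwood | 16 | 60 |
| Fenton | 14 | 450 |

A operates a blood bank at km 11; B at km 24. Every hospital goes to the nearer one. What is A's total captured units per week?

The indifferent point is the midpoint (11+24)/2 = 17.5; hospitals left of it (closer to A at 11) go to A, those right go to B.
  Brookfield at 3 (w=40) → A
  Fenton at 14 (w=450) → A
  Ashton at 15 (w=80) → A
  Elwood at 16 (w=60) → A
  Denby at 28 (w=50) → B
  Calder at 34 (w=20) → B
A captures 630; B captures 70.

630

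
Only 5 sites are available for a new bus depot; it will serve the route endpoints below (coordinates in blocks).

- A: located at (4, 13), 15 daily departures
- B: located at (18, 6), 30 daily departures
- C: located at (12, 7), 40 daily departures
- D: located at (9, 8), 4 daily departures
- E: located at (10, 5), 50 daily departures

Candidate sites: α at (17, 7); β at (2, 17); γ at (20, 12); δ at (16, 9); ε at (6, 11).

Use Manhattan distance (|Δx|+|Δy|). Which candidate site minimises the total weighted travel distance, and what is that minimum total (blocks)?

Total weighted distance at each candidate:
  α (17, 7): total = 1031
  β (2, 17): total = 2764
  γ (20, 12): total = 1925
  δ (16, 9): total = 1162
  ε (6, 11): total = 1494
Minimum is at α with total 1031 blocks.

α, total 1031 blocks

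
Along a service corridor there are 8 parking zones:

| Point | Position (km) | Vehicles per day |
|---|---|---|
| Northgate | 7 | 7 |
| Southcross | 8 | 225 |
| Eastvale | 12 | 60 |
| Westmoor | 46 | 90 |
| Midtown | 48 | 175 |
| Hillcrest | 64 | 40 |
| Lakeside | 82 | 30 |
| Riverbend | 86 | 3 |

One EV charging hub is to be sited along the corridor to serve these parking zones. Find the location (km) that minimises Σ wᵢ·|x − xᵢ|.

For a sum of weighted absolute distances on a line, the optimum is the weighted median (not the mean). Total weight W = 630; half-weight = 315.
Sort by position and accumulate weight:
  km 7 (Northgate, w=7) → cum 7
  km 8 (Southcross, w=225) → cum 232
  km 12 (Eastvale, w=60) → cum 292
  km 46 (Westmoor, w=90) → cum 382  ≥ 315 → median here
  km 48 (Midtown, w=175) → cum 557
  km 64 (Hillcrest, w=40) → cum 597
  km 82 (Lakeside, w=30) → cum 627
  km 86 (Riverbend, w=3) → cum 630
Optimal location: km 46.

x = 46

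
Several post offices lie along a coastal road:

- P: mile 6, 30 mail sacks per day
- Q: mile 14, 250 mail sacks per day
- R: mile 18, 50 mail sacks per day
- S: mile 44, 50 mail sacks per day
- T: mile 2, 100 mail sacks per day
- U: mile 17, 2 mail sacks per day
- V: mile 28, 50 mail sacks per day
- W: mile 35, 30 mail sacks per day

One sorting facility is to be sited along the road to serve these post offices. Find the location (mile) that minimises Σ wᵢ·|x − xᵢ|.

For a sum of weighted absolute distances on a line, the optimum is the weighted median (not the mean). Total weight W = 562; half-weight = 281.
Sort by position and accumulate weight:
  mile 2 (T, w=100) → cum 100
  mile 6 (P, w=30) → cum 130
  mile 14 (Q, w=250) → cum 380  ≥ 281 → median here
  mile 17 (U, w=2) → cum 382
  mile 18 (R, w=50) → cum 432
  mile 28 (V, w=50) → cum 482
  mile 35 (W, w=30) → cum 512
  mile 44 (S, w=50) → cum 562
Optimal location: mile 14.

x = 14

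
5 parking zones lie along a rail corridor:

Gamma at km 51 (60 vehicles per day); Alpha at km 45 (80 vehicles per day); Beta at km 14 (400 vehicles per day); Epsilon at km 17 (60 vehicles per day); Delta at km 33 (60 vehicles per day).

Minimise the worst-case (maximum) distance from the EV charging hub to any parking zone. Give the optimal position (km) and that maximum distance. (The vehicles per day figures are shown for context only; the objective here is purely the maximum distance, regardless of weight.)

The 1-center on a line is the midpoint of the two extreme points: leftmost at 14, rightmost at 51.
Optimal location = (14 + 51)/2 = 32.5; maximum distance = (51 − 14)/2 = 18.5.

location 32.5, max distance 18.5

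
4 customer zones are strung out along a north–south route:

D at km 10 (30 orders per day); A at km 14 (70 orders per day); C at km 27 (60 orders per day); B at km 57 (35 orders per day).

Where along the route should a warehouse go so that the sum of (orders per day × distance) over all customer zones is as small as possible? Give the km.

For a sum of weighted absolute distances on a line, the optimum is the weighted median (not the mean). Total weight W = 195; half-weight = 97.5.
Sort by position and accumulate weight:
  km 10 (D, w=30) → cum 30
  km 14 (A, w=70) → cum 100  ≥ 97.5 → median here
  km 27 (C, w=60) → cum 160
  km 57 (B, w=35) → cum 195
Optimal location: km 14.

x = 14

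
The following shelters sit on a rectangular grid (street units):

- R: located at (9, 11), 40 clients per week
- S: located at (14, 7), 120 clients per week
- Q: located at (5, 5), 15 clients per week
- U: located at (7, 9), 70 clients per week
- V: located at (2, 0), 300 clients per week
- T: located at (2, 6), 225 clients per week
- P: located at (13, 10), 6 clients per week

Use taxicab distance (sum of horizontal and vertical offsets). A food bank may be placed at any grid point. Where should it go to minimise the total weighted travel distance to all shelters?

(2, 6)

Manhattan distance separates: Σwᵢ(|x−xᵢ|+|y−yᵢ|) = Σwᵢ|x−xᵢ| + Σwᵢ|y−yᵢ|, so x and y are optimised independently as 1-D weighted medians.
Total weight W = 776; half = 388.
x-coordinate, sorted with cumulative weight:
  x=2 (V, w=300) cum 300
  x=2 (T, w=225) cum 525  ← median
  x=5 (Q, w=15) cum 540
  x=7 (U, w=70) cum 610
  x=9 (R, w=40) cum 650
  x=13 (P, w=6) cum 656
  x=14 (S, w=120) cum 776
⇒ x* = 2
y-coordinate, sorted with cumulative weight:
  y=0 (V, w=300) cum 300
  y=5 (Q, w=15) cum 315
  y=6 (T, w=225) cum 540  ← median
  y=7 (S, w=120) cum 660
  y=9 (U, w=70) cum 730
  y=10 (P, w=6) cum 736
  y=11 (R, w=40) cum 776
⇒ y* = 6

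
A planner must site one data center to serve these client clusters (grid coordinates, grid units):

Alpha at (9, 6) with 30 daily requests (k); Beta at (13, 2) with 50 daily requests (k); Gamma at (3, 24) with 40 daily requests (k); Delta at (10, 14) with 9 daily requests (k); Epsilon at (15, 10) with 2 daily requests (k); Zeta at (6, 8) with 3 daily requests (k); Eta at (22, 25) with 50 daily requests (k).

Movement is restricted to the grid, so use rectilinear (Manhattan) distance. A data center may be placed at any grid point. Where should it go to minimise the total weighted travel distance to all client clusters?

(13, 14)

Manhattan distance separates: Σwᵢ(|x−xᵢ|+|y−yᵢ|) = Σwᵢ|x−xᵢ| + Σwᵢ|y−yᵢ|, so x and y are optimised independently as 1-D weighted medians.
Total weight W = 184; half = 92.
x-coordinate, sorted with cumulative weight:
  x=3 (Gamma, w=40) cum 40
  x=6 (Zeta, w=3) cum 43
  x=9 (Alpha, w=30) cum 73
  x=10 (Delta, w=9) cum 82
  x=13 (Beta, w=50) cum 132  ← median
  x=15 (Epsilon, w=2) cum 134
  x=22 (Eta, w=50) cum 184
⇒ x* = 13
y-coordinate, sorted with cumulative weight:
  y=2 (Beta, w=50) cum 50
  y=6 (Alpha, w=30) cum 80
  y=8 (Zeta, w=3) cum 83
  y=10 (Epsilon, w=2) cum 85
  y=14 (Delta, w=9) cum 94  ← median
  y=24 (Gamma, w=40) cum 134
  y=25 (Eta, w=50) cum 184
⇒ y* = 14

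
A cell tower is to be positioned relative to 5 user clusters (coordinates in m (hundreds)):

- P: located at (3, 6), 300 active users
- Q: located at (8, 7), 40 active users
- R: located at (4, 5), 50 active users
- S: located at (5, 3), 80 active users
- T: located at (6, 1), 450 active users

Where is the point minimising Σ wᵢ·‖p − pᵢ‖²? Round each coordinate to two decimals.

(4.91, 3.28)

The minimiser of Σwᵢ‖p−pᵢ‖² is the weighted centroid p* = (Σwᵢpᵢ)/(Σwᵢ).
Σwᵢ = 920.
Σwᵢxᵢ = 300·3 + 40·8 + 50·4 + 80·5 + 450·6 = 4520.
Σwᵢyᵢ = 300·6 + 40·7 + 50·5 + 80·3 + 450·1 = 3020.
x* = 4520/920 = 4.91, y* = 3020/920 = 3.28.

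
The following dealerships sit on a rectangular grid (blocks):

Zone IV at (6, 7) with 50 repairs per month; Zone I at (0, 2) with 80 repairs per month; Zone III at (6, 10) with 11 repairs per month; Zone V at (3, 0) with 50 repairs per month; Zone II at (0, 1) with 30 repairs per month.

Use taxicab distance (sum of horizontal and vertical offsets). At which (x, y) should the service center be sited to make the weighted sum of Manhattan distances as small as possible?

Manhattan distance separates: Σwᵢ(|x−xᵢ|+|y−yᵢ|) = Σwᵢ|x−xᵢ| + Σwᵢ|y−yᵢ|, so x and y are optimised independently as 1-D weighted medians.
Total weight W = 221; half = 110.5.
x-coordinate, sorted with cumulative weight:
  x=0 (Zone I, w=80) cum 80
  x=0 (Zone II, w=30) cum 110
  x=3 (Zone V, w=50) cum 160  ← median
  x=6 (Zone IV, w=50) cum 210
  x=6 (Zone III, w=11) cum 221
⇒ x* = 3
y-coordinate, sorted with cumulative weight:
  y=0 (Zone V, w=50) cum 50
  y=1 (Zone II, w=30) cum 80
  y=2 (Zone I, w=80) cum 160  ← median
  y=7 (Zone IV, w=50) cum 210
  y=10 (Zone III, w=11) cum 221
⇒ y* = 2

(3, 2)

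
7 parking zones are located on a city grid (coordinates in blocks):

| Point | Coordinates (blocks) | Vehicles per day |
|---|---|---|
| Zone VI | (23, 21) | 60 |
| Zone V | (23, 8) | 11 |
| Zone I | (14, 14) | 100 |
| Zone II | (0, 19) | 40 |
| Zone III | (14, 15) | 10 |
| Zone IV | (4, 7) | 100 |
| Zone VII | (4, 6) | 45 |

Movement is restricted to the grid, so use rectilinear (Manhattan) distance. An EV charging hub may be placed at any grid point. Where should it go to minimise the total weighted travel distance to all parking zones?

Manhattan distance separates: Σwᵢ(|x−xᵢ|+|y−yᵢ|) = Σwᵢ|x−xᵢ| + Σwᵢ|y−yᵢ|, so x and y are optimised independently as 1-D weighted medians.
Total weight W = 366; half = 183.
x-coordinate, sorted with cumulative weight:
  x=0 (Zone II, w=40) cum 40
  x=4 (Zone IV, w=100) cum 140
  x=4 (Zone VII, w=45) cum 185  ← median
  x=14 (Zone I, w=100) cum 285
  x=14 (Zone III, w=10) cum 295
  x=23 (Zone VI, w=60) cum 355
  x=23 (Zone V, w=11) cum 366
⇒ x* = 4
y-coordinate, sorted with cumulative weight:
  y=6 (Zone VII, w=45) cum 45
  y=7 (Zone IV, w=100) cum 145
  y=8 (Zone V, w=11) cum 156
  y=14 (Zone I, w=100) cum 256  ← median
  y=15 (Zone III, w=10) cum 266
  y=19 (Zone II, w=40) cum 306
  y=21 (Zone VI, w=60) cum 366
⇒ y* = 14

(4, 14)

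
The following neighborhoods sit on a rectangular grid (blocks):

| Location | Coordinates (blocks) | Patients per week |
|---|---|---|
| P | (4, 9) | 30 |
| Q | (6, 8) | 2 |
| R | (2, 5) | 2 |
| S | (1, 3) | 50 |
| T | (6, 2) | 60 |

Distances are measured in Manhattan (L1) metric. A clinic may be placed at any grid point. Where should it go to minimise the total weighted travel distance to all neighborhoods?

Manhattan distance separates: Σwᵢ(|x−xᵢ|+|y−yᵢ|) = Σwᵢ|x−xᵢ| + Σwᵢ|y−yᵢ|, so x and y are optimised independently as 1-D weighted medians.
Total weight W = 144; half = 72.
x-coordinate, sorted with cumulative weight:
  x=1 (S, w=50) cum 50
  x=2 (R, w=2) cum 52
  x=4 (P, w=30) cum 82  ← median
  x=6 (Q, w=2) cum 84
  x=6 (T, w=60) cum 144
⇒ x* = 4
y-coordinate, sorted with cumulative weight:
  y=2 (T, w=60) cum 60
  y=3 (S, w=50) cum 110  ← median
  y=5 (R, w=2) cum 112
  y=8 (Q, w=2) cum 114
  y=9 (P, w=30) cum 144
⇒ y* = 3

(4, 3)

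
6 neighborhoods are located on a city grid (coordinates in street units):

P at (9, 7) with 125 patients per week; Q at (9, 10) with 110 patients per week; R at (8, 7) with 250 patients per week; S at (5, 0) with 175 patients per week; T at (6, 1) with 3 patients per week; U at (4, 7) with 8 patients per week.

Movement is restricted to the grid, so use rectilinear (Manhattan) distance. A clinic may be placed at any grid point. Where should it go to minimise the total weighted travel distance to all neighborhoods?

Manhattan distance separates: Σwᵢ(|x−xᵢ|+|y−yᵢ|) = Σwᵢ|x−xᵢ| + Σwᵢ|y−yᵢ|, so x and y are optimised independently as 1-D weighted medians.
Total weight W = 671; half = 335.5.
x-coordinate, sorted with cumulative weight:
  x=4 (U, w=8) cum 8
  x=5 (S, w=175) cum 183
  x=6 (T, w=3) cum 186
  x=8 (R, w=250) cum 436  ← median
  x=9 (P, w=125) cum 561
  x=9 (Q, w=110) cum 671
⇒ x* = 8
y-coordinate, sorted with cumulative weight:
  y=0 (S, w=175) cum 175
  y=1 (T, w=3) cum 178
  y=7 (P, w=125) cum 303
  y=7 (R, w=250) cum 553  ← median
  y=7 (U, w=8) cum 561
  y=10 (Q, w=110) cum 671
⇒ y* = 7

(8, 7)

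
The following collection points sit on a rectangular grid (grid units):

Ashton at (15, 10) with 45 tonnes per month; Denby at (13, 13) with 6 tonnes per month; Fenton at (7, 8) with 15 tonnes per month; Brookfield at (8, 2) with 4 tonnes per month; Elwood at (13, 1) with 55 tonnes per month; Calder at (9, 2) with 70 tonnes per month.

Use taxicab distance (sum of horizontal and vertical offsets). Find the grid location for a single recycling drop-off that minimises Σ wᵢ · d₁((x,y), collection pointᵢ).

Manhattan distance separates: Σwᵢ(|x−xᵢ|+|y−yᵢ|) = Σwᵢ|x−xᵢ| + Σwᵢ|y−yᵢ|, so x and y are optimised independently as 1-D weighted medians.
Total weight W = 195; half = 97.5.
x-coordinate, sorted with cumulative weight:
  x=7 (Fenton, w=15) cum 15
  x=8 (Brookfield, w=4) cum 19
  x=9 (Calder, w=70) cum 89
  x=13 (Denby, w=6) cum 95
  x=13 (Elwood, w=55) cum 150  ← median
  x=15 (Ashton, w=45) cum 195
⇒ x* = 13
y-coordinate, sorted with cumulative weight:
  y=1 (Elwood, w=55) cum 55
  y=2 (Brookfield, w=4) cum 59
  y=2 (Calder, w=70) cum 129  ← median
  y=8 (Fenton, w=15) cum 144
  y=10 (Ashton, w=45) cum 189
  y=13 (Denby, w=6) cum 195
⇒ y* = 2

(13, 2)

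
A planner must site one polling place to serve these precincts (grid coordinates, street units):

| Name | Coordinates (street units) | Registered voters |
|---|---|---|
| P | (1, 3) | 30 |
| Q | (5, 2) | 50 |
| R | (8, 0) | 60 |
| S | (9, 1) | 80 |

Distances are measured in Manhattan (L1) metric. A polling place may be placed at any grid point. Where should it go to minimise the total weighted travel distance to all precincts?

(8, 1)

Manhattan distance separates: Σwᵢ(|x−xᵢ|+|y−yᵢ|) = Σwᵢ|x−xᵢ| + Σwᵢ|y−yᵢ|, so x and y are optimised independently as 1-D weighted medians.
Total weight W = 220; half = 110.
x-coordinate, sorted with cumulative weight:
  x=1 (P, w=30) cum 30
  x=5 (Q, w=50) cum 80
  x=8 (R, w=60) cum 140  ← median
  x=9 (S, w=80) cum 220
⇒ x* = 8
y-coordinate, sorted with cumulative weight:
  y=0 (R, w=60) cum 60
  y=1 (S, w=80) cum 140  ← median
  y=2 (Q, w=50) cum 190
  y=3 (P, w=30) cum 220
⇒ y* = 1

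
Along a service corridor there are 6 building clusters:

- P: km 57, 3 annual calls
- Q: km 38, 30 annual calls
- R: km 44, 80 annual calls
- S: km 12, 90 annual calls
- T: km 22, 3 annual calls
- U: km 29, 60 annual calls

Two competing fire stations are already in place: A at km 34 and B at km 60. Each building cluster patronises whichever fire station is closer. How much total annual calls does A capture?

263

The indifferent point is the midpoint (34+60)/2 = 47; building clusters left of it (closer to A at 34) go to A, those right go to B.
  S at 12 (w=90) → A
  T at 22 (w=3) → A
  U at 29 (w=60) → A
  Q at 38 (w=30) → A
  R at 44 (w=80) → A
  P at 57 (w=3) → B
A captures 263; B captures 3.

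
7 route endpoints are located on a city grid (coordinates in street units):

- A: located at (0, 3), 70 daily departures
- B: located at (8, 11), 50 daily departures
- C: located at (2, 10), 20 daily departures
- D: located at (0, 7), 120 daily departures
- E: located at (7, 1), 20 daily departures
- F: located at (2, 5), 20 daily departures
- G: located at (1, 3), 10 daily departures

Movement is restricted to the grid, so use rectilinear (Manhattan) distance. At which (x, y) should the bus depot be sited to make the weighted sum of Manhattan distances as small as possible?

(0, 7)

Manhattan distance separates: Σwᵢ(|x−xᵢ|+|y−yᵢ|) = Σwᵢ|x−xᵢ| + Σwᵢ|y−yᵢ|, so x and y are optimised independently as 1-D weighted medians.
Total weight W = 310; half = 155.
x-coordinate, sorted with cumulative weight:
  x=0 (A, w=70) cum 70
  x=0 (D, w=120) cum 190  ← median
  x=1 (G, w=10) cum 200
  x=2 (C, w=20) cum 220
  x=2 (F, w=20) cum 240
  x=7 (E, w=20) cum 260
  x=8 (B, w=50) cum 310
⇒ x* = 0
y-coordinate, sorted with cumulative weight:
  y=1 (E, w=20) cum 20
  y=3 (A, w=70) cum 90
  y=3 (G, w=10) cum 100
  y=5 (F, w=20) cum 120
  y=7 (D, w=120) cum 240  ← median
  y=10 (C, w=20) cum 260
  y=11 (B, w=50) cum 310
⇒ y* = 7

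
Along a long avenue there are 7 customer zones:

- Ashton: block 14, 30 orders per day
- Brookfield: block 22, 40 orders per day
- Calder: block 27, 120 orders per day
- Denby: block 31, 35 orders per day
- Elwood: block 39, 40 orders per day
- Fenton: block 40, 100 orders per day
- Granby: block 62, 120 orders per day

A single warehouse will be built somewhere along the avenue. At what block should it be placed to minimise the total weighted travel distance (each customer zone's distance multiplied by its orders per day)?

For a sum of weighted absolute distances on a line, the optimum is the weighted median (not the mean). Total weight W = 485; half-weight = 242.5.
Sort by position and accumulate weight:
  block 14 (Ashton, w=30) → cum 30
  block 22 (Brookfield, w=40) → cum 70
  block 27 (Calder, w=120) → cum 190
  block 31 (Denby, w=35) → cum 225
  block 39 (Elwood, w=40) → cum 265  ≥ 242.5 → median here
  block 40 (Fenton, w=100) → cum 365
  block 62 (Granby, w=120) → cum 485
Optimal location: block 39.

x = 39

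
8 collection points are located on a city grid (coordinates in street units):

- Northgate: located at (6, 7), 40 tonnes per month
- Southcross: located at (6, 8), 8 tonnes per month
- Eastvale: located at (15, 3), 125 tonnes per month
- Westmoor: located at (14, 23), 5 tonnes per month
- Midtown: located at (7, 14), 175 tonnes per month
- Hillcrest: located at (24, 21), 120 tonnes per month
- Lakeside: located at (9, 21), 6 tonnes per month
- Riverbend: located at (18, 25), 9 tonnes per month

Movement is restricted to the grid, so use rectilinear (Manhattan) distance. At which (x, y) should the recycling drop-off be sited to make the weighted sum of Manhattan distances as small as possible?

(15, 14)

Manhattan distance separates: Σwᵢ(|x−xᵢ|+|y−yᵢ|) = Σwᵢ|x−xᵢ| + Σwᵢ|y−yᵢ|, so x and y are optimised independently as 1-D weighted medians.
Total weight W = 488; half = 244.
x-coordinate, sorted with cumulative weight:
  x=6 (Northgate, w=40) cum 40
  x=6 (Southcross, w=8) cum 48
  x=7 (Midtown, w=175) cum 223
  x=9 (Lakeside, w=6) cum 229
  x=14 (Westmoor, w=5) cum 234
  x=15 (Eastvale, w=125) cum 359  ← median
  x=18 (Riverbend, w=9) cum 368
  x=24 (Hillcrest, w=120) cum 488
⇒ x* = 15
y-coordinate, sorted with cumulative weight:
  y=3 (Eastvale, w=125) cum 125
  y=7 (Northgate, w=40) cum 165
  y=8 (Southcross, w=8) cum 173
  y=14 (Midtown, w=175) cum 348  ← median
  y=21 (Hillcrest, w=120) cum 468
  y=21 (Lakeside, w=6) cum 474
  y=23 (Westmoor, w=5) cum 479
  y=25 (Riverbend, w=9) cum 488
⇒ y* = 14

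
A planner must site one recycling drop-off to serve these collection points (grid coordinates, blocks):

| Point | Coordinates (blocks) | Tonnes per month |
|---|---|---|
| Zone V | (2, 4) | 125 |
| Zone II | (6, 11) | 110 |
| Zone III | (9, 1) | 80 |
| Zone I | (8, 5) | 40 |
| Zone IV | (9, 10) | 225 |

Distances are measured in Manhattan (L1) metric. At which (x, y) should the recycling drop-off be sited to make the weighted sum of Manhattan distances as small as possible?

Manhattan distance separates: Σwᵢ(|x−xᵢ|+|y−yᵢ|) = Σwᵢ|x−xᵢ| + Σwᵢ|y−yᵢ|, so x and y are optimised independently as 1-D weighted medians.
Total weight W = 580; half = 290.
x-coordinate, sorted with cumulative weight:
  x=2 (Zone V, w=125) cum 125
  x=6 (Zone II, w=110) cum 235
  x=8 (Zone I, w=40) cum 275
  x=9 (Zone III, w=80) cum 355  ← median
  x=9 (Zone IV, w=225) cum 580
⇒ x* = 9
y-coordinate, sorted with cumulative weight:
  y=1 (Zone III, w=80) cum 80
  y=4 (Zone V, w=125) cum 205
  y=5 (Zone I, w=40) cum 245
  y=10 (Zone IV, w=225) cum 470  ← median
  y=11 (Zone II, w=110) cum 580
⇒ y* = 10

(9, 10)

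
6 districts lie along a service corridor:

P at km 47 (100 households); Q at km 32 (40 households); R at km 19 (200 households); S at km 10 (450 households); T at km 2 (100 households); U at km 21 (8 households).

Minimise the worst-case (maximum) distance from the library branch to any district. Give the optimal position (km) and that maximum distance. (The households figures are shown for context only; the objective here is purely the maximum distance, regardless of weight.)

The 1-center on a line is the midpoint of the two extreme points: leftmost at 2, rightmost at 47.
Optimal location = (2 + 47)/2 = 24.5; maximum distance = (47 − 2)/2 = 22.5.

location 24.5, max distance 22.5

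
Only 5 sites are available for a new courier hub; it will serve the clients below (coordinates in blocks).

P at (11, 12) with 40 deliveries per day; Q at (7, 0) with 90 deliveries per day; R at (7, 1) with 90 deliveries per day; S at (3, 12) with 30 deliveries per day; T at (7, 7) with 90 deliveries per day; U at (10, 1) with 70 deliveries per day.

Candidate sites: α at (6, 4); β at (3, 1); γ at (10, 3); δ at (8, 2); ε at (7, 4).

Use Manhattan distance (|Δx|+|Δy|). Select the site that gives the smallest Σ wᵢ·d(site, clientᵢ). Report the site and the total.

Total weighted distance at each candidate:
  α (6, 4): total = 2510
  β (3, 1): total = 3290
  γ (10, 3): total = 2640
  δ (8, 2): total = 2170
  ε (7, 4): total = 2160
Minimum is at ε with total 2160 blocks.

ε, total 2160 blocks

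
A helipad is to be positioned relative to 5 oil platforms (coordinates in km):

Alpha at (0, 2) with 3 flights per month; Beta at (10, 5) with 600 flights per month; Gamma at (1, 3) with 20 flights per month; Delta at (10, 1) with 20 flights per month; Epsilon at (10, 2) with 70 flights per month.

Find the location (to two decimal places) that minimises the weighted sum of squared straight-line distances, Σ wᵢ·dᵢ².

The minimiser of Σwᵢ‖p−pᵢ‖² is the weighted centroid p* = (Σwᵢpᵢ)/(Σwᵢ).
Σwᵢ = 713.
Σwᵢxᵢ = 3·0 + 600·10 + 20·1 + 20·10 + 70·10 = 6920.
Σwᵢyᵢ = 3·2 + 600·5 + 20·3 + 20·1 + 70·2 = 3226.
x* = 6920/713 = 9.71, y* = 3226/713 = 4.52.

(9.71, 4.52)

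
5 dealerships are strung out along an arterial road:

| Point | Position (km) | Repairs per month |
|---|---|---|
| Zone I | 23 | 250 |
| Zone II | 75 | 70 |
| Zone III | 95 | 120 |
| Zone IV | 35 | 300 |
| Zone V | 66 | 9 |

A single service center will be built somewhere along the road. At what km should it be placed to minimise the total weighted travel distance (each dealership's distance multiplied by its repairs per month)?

For a sum of weighted absolute distances on a line, the optimum is the weighted median (not the mean). Total weight W = 749; half-weight = 374.5.
Sort by position and accumulate weight:
  km 23 (Zone I, w=250) → cum 250
  km 35 (Zone IV, w=300) → cum 550  ≥ 374.5 → median here
  km 66 (Zone V, w=9) → cum 559
  km 75 (Zone II, w=70) → cum 629
  km 95 (Zone III, w=120) → cum 749
Optimal location: km 35.

x = 35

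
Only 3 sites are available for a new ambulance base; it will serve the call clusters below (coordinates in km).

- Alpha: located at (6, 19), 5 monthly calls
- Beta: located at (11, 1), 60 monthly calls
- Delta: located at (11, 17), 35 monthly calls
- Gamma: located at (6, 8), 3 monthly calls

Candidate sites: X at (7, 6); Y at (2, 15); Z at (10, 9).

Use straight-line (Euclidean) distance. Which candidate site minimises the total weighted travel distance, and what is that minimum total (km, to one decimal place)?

Total weighted distance at each candidate:
  X (7, 6): total = 865.8
  Y (2, 15): total = 1373.8
  Z (10, 9): total = 832.1
Minimum is at Z with total 832.1 km.

Z, total 832.1 km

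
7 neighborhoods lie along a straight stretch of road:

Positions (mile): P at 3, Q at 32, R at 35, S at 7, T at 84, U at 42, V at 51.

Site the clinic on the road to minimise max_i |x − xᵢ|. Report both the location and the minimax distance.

location 43.5, max distance 40.5

The 1-center on a line is the midpoint of the two extreme points: leftmost at 3, rightmost at 84.
Optimal location = (3 + 84)/2 = 43.5; maximum distance = (84 − 3)/2 = 40.5.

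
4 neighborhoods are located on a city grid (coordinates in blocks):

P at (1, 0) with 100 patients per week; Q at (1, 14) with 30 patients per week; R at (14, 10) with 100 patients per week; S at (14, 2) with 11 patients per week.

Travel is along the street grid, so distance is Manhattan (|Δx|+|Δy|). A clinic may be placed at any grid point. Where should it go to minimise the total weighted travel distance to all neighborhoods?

Manhattan distance separates: Σwᵢ(|x−xᵢ|+|y−yᵢ|) = Σwᵢ|x−xᵢ| + Σwᵢ|y−yᵢ|, so x and y are optimised independently as 1-D weighted medians.
Total weight W = 241; half = 120.5.
x-coordinate, sorted with cumulative weight:
  x=1 (P, w=100) cum 100
  x=1 (Q, w=30) cum 130  ← median
  x=14 (R, w=100) cum 230
  x=14 (S, w=11) cum 241
⇒ x* = 1
y-coordinate, sorted with cumulative weight:
  y=0 (P, w=100) cum 100
  y=2 (S, w=11) cum 111
  y=10 (R, w=100) cum 211  ← median
  y=14 (Q, w=30) cum 241
⇒ y* = 10

(1, 10)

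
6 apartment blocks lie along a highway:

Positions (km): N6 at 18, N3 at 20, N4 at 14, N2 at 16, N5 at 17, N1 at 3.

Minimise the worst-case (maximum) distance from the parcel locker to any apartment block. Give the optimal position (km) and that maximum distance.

location 11.5, max distance 8.5

The 1-center on a line is the midpoint of the two extreme points: leftmost at 3, rightmost at 20.
Optimal location = (3 + 20)/2 = 11.5; maximum distance = (20 − 3)/2 = 8.5.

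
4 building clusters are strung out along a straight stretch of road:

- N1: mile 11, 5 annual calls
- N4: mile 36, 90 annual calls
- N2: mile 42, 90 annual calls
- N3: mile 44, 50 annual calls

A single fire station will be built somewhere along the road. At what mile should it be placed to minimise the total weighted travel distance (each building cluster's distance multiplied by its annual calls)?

For a sum of weighted absolute distances on a line, the optimum is the weighted median (not the mean). Total weight W = 235; half-weight = 117.5.
Sort by position and accumulate weight:
  mile 11 (N1, w=5) → cum 5
  mile 36 (N4, w=90) → cum 95
  mile 42 (N2, w=90) → cum 185  ≥ 117.5 → median here
  mile 44 (N3, w=50) → cum 235
Optimal location: mile 42.

x = 42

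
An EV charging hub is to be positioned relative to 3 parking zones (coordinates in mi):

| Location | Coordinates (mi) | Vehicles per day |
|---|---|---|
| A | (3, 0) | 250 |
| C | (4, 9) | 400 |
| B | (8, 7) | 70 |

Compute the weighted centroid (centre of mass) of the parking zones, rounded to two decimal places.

The minimiser of Σwᵢ‖p−pᵢ‖² is the weighted centroid p* = (Σwᵢpᵢ)/(Σwᵢ).
Σwᵢ = 720.
Σwᵢxᵢ = 250·3 + 400·4 + 70·8 = 2910.
Σwᵢyᵢ = 250·0 + 400·9 + 70·7 = 4090.
x* = 2910/720 = 4.04, y* = 4090/720 = 5.68.

(4.04, 5.68)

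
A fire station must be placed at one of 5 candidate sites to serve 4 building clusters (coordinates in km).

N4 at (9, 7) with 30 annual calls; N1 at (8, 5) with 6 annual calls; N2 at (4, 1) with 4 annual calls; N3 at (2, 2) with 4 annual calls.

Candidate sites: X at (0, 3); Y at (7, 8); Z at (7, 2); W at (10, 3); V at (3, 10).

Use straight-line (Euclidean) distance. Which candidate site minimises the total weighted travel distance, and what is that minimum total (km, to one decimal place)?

Total weighted distance at each candidate:
  X (0, 3): total = 371.8
  Y (7, 8): total = 147.8
  Z (7, 2): total = 213.2
  W (10, 3): total = 198.2
  V (3, 10): total = 312.1
Minimum is at Y with total 147.8 km.

Y, total 147.8 km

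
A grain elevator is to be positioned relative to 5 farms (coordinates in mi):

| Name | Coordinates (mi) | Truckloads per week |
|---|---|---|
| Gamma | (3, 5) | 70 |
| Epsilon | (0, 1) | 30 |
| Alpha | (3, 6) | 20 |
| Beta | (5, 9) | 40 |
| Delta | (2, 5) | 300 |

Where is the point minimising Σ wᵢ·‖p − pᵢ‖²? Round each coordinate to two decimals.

The minimiser of Σwᵢ‖p−pᵢ‖² is the weighted centroid p* = (Σwᵢpᵢ)/(Σwᵢ).
Σwᵢ = 460.
Σwᵢxᵢ = 70·3 + 30·0 + 20·3 + 40·5 + 300·2 = 1070.
Σwᵢyᵢ = 70·5 + 30·1 + 20·6 + 40·9 + 300·5 = 2360.
x* = 1070/460 = 2.33, y* = 2360/460 = 5.13.

(2.33, 5.13)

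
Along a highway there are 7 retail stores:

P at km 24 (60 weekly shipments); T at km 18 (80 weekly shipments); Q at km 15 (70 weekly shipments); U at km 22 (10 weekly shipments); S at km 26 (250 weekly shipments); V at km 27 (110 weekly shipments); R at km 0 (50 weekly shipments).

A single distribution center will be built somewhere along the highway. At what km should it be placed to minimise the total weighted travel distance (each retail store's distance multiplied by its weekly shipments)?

x = 26

For a sum of weighted absolute distances on a line, the optimum is the weighted median (not the mean). Total weight W = 630; half-weight = 315.
Sort by position and accumulate weight:
  km 0 (R, w=50) → cum 50
  km 15 (Q, w=70) → cum 120
  km 18 (T, w=80) → cum 200
  km 22 (U, w=10) → cum 210
  km 24 (P, w=60) → cum 270
  km 26 (S, w=250) → cum 520  ≥ 315 → median here
  km 27 (V, w=110) → cum 630
Optimal location: km 26.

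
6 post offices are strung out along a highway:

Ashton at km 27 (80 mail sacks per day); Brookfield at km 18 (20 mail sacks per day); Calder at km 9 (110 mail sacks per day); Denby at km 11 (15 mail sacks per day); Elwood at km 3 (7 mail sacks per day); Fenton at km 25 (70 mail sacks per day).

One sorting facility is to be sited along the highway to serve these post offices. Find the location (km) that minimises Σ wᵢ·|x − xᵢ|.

For a sum of weighted absolute distances on a line, the optimum is the weighted median (not the mean). Total weight W = 302; half-weight = 151.
Sort by position and accumulate weight:
  km 3 (Elwood, w=7) → cum 7
  km 9 (Calder, w=110) → cum 117
  km 11 (Denby, w=15) → cum 132
  km 18 (Brookfield, w=20) → cum 152  ≥ 151 → median here
  km 25 (Fenton, w=70) → cum 222
  km 27 (Ashton, w=80) → cum 302
Optimal location: km 18.

x = 18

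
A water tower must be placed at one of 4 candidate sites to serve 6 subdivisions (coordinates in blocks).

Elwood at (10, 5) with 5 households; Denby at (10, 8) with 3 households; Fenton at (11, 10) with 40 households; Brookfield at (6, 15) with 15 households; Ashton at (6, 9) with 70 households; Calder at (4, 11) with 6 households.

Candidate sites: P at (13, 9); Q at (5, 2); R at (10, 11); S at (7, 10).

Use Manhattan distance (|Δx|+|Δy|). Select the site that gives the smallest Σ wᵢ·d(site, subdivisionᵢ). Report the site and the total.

S, total 469 blocks

Total weighted distance at each candidate:
  P (13, 9): total = 918
  Q (5, 2): total = 1463
  R (10, 11): total = 695
  S (7, 10): total = 469
Minimum is at S with total 469 blocks.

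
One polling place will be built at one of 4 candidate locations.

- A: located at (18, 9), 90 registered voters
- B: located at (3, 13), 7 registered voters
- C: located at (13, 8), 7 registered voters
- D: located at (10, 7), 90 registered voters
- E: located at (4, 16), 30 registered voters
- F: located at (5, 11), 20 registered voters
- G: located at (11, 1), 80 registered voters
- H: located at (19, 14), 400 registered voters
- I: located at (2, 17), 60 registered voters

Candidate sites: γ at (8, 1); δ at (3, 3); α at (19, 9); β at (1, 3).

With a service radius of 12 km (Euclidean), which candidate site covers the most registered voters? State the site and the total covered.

α, covering 667

Coverage radius r = 12 km; a point is covered iff (Δx)²+(Δy)² ≤ 12² = 144.
  γ (8, 1): covers {C, D, F, G} → 197
  δ (3, 3): covers {B, C, D, F, G} → 204
  α (19, 9): covers {A, C, D, G, H} → 667
  β (1, 3): covers {B, D, F, G} → 197
Maximum coverage at α: 667 registered voters.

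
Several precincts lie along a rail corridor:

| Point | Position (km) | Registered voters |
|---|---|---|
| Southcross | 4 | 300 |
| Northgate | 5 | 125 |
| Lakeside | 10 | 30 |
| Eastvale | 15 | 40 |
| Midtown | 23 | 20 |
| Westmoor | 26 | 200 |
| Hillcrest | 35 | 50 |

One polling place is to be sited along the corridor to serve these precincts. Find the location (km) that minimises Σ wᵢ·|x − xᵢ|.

For a sum of weighted absolute distances on a line, the optimum is the weighted median (not the mean). Total weight W = 765; half-weight = 382.5.
Sort by position and accumulate weight:
  km 4 (Southcross, w=300) → cum 300
  km 5 (Northgate, w=125) → cum 425  ≥ 382.5 → median here
  km 10 (Lakeside, w=30) → cum 455
  km 15 (Eastvale, w=40) → cum 495
  km 23 (Midtown, w=20) → cum 515
  km 26 (Westmoor, w=200) → cum 715
  km 35 (Hillcrest, w=50) → cum 765
Optimal location: km 5.

x = 5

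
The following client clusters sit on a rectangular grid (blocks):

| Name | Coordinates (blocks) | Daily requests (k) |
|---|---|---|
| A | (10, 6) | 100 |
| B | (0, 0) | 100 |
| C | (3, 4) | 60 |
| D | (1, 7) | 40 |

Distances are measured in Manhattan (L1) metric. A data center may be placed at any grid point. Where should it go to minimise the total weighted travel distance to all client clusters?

(3, 4)

Manhattan distance separates: Σwᵢ(|x−xᵢ|+|y−yᵢ|) = Σwᵢ|x−xᵢ| + Σwᵢ|y−yᵢ|, so x and y are optimised independently as 1-D weighted medians.
Total weight W = 300; half = 150.
x-coordinate, sorted with cumulative weight:
  x=0 (B, w=100) cum 100
  x=1 (D, w=40) cum 140
  x=3 (C, w=60) cum 200  ← median
  x=10 (A, w=100) cum 300
⇒ x* = 3
y-coordinate, sorted with cumulative weight:
  y=0 (B, w=100) cum 100
  y=4 (C, w=60) cum 160  ← median
  y=6 (A, w=100) cum 260
  y=7 (D, w=40) cum 300
⇒ y* = 4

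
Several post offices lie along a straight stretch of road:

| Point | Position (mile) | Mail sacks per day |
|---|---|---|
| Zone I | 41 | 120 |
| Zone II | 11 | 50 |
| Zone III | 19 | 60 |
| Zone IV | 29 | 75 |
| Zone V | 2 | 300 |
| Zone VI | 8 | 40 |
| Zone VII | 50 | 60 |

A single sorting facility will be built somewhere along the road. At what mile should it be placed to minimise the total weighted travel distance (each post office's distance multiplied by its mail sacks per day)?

x = 11

For a sum of weighted absolute distances on a line, the optimum is the weighted median (not the mean). Total weight W = 705; half-weight = 352.5.
Sort by position and accumulate weight:
  mile 2 (Zone V, w=300) → cum 300
  mile 8 (Zone VI, w=40) → cum 340
  mile 11 (Zone II, w=50) → cum 390  ≥ 352.5 → median here
  mile 19 (Zone III, w=60) → cum 450
  mile 29 (Zone IV, w=75) → cum 525
  mile 41 (Zone I, w=120) → cum 645
  mile 50 (Zone VII, w=60) → cum 705
Optimal location: mile 11.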